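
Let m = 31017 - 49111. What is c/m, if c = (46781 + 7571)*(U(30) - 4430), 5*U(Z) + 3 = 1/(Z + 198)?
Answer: 34315699102/2578395 ≈ 13309.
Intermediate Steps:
m = -18094
U(Z) = -⅗ + 1/(5*(198 + Z)) (U(Z) = -⅗ + 1/(5*(Z + 198)) = -⅗ + 1/(5*(198 + Z)))
c = -68631398204/285 (c = (46781 + 7571)*((-593 - 3*30)/(5*(198 + 30)) - 4430) = 54352*((⅕)*(-593 - 90)/228 - 4430) = 54352*((⅕)*(1/228)*(-683) - 4430) = 54352*(-683/1140 - 4430) = 54352*(-5050883/1140) = -68631398204/285 ≈ -2.4081e+8)
c/m = -68631398204/285/(-18094) = -68631398204/285*(-1/18094) = 34315699102/2578395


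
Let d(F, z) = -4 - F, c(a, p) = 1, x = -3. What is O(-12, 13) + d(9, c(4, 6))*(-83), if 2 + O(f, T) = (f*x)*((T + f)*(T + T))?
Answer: 2013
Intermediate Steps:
O(f, T) = -2 - 6*T*f*(T + f) (O(f, T) = -2 + (f*(-3))*((T + f)*(T + T)) = -2 + (-3*f)*((T + f)*(2*T)) = -2 + (-3*f)*(2*T*(T + f)) = -2 - 6*T*f*(T + f))
O(-12, 13) + d(9, c(4, 6))*(-83) = (-2 - 6*13*(-12)**2 - 6*(-12)*13**2) + (-4 - 1*9)*(-83) = (-2 - 6*13*144 - 6*(-12)*169) + (-4 - 9)*(-83) = (-2 - 11232 + 12168) - 13*(-83) = 934 + 1079 = 2013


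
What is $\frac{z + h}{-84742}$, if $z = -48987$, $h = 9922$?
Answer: $\frac{39065}{84742} \approx 0.46099$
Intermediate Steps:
$\frac{z + h}{-84742} = \frac{-48987 + 9922}{-84742} = \left(-39065\right) \left(- \frac{1}{84742}\right) = \frac{39065}{84742}$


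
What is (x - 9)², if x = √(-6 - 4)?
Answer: (9 - I*√10)² ≈ 71.0 - 56.921*I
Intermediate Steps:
x = I*√10 (x = √(-10) = I*√10 ≈ 3.1623*I)
(x - 9)² = (I*√10 - 9)² = (-9 + I*√10)²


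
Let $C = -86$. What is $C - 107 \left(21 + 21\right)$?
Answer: $-4580$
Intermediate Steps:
$C - 107 \left(21 + 21\right) = -86 - 107 \left(21 + 21\right) = -86 - 4494 = -4580$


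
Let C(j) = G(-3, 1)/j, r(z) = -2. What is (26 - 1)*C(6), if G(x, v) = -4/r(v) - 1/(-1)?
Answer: 25/2 ≈ 12.500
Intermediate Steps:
G(x, v) = 3 (G(x, v) = -4/(-2) - 1/(-1) = -4*(-½) - 1*(-1) = 2 + 1 = 3)
C(j) = 3/j
(26 - 1)*C(6) = (26 - 1)*(3/6) = 25*(3*(⅙)) = 25*(½) = 25/2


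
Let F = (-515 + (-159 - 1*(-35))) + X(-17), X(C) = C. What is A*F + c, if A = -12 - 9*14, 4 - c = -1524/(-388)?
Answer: 8781223/97 ≈ 90528.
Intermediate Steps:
c = 7/97 (c = 4 - (-1524)/(-388) = 4 - (-1524)*(-1)/388 = 4 - 1*381/97 = 4 - 381/97 = 7/97 ≈ 0.072165)
F = -656 (F = (-515 + (-159 - 1*(-35))) - 17 = (-515 + (-159 + 35)) - 17 = (-515 - 124) - 17 = -639 - 17 = -656)
A = -138 (A = -12 - 126 = -138)
A*F + c = -138*(-656) + 7/97 = 90528 + 7/97 = 8781223/97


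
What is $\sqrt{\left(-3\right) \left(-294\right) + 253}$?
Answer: $\sqrt{1135} \approx 33.69$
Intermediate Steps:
$\sqrt{\left(-3\right) \left(-294\right) + 253} = \sqrt{882 + 253} = \sqrt{1135}$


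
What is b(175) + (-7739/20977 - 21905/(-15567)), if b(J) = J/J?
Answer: 665577131/326548959 ≈ 2.0382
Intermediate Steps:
b(J) = 1
b(175) + (-7739/20977 - 21905/(-15567)) = 1 + (-7739/20977 - 21905/(-15567)) = 1 + (-7739*1/20977 - 21905*(-1/15567)) = 1 + (-7739/20977 + 21905/15567) = 1 + 339028172/326548959 = 665577131/326548959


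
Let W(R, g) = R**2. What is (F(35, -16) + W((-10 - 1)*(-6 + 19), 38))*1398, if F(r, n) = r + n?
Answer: 28614264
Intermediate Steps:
F(r, n) = n + r
(F(35, -16) + W((-10 - 1)*(-6 + 19), 38))*1398 = ((-16 + 35) + ((-10 - 1)*(-6 + 19))**2)*1398 = (19 + (-11*13)**2)*1398 = (19 + (-143)**2)*1398 = (19 + 20449)*1398 = 20468*1398 = 28614264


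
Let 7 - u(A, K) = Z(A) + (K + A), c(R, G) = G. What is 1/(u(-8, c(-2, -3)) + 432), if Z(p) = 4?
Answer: 1/446 ≈ 0.0022422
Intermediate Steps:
u(A, K) = 3 - A - K (u(A, K) = 7 - (4 + (K + A)) = 7 - (4 + (A + K)) = 7 - (4 + A + K) = 7 + (-4 - A - K) = 3 - A - K)
1/(u(-8, c(-2, -3)) + 432) = 1/((3 - 1*(-8) - 1*(-3)) + 432) = 1/((3 + 8 + 3) + 432) = 1/(14 + 432) = 1/446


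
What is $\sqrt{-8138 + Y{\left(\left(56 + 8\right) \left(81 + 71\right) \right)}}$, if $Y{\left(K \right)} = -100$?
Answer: $i \sqrt{8238} \approx 90.763 i$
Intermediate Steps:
$\sqrt{-8138 + Y{\left(\left(56 + 8\right) \left(81 + 71\right) \right)}} = \sqrt{-8138 - 100} = \sqrt{-8238} = i \sqrt{8238}$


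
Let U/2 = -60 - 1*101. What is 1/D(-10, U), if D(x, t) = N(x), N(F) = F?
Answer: -⅒ ≈ -0.10000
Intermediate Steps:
U = -322 (U = 2*(-60 - 1*101) = 2*(-60 - 101) = 2*(-161) = -322)
D(x, t) = x
1/D(-10, U) = 1/(-10) = -⅒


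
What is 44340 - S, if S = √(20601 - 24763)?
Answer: 44340 - I*√4162 ≈ 44340.0 - 64.514*I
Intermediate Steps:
S = I*√4162 (S = √(-4162) = I*√4162 ≈ 64.514*I)
44340 - S = 44340 - I*√4162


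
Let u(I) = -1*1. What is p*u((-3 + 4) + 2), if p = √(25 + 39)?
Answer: -8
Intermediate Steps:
u(I) = -1
p = 8 (p = √64 = 8)
p*u((-3 + 4) + 2) = 8*(-1) = -8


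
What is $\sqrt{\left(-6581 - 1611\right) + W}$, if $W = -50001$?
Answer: $i \sqrt{58193} \approx 241.23 i$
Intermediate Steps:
$\sqrt{\left(-6581 - 1611\right) + W} = \sqrt{\left(-6581 - 1611\right) - 50001} = \sqrt{-8192 - 50001} = \sqrt{-58193} = i \sqrt{58193}$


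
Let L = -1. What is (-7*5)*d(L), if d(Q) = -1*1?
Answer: 35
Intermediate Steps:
d(Q) = -1
(-7*5)*d(L) = -7*5*(-1) = -35*(-1) = 35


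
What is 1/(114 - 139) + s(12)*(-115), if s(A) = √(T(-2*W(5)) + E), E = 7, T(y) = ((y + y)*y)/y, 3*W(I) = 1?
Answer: -1/25 - 115*√51/3 ≈ -273.79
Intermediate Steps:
W(I) = ⅓ (W(I) = (⅓)*1 = ⅓)
T(y) = 2*y (T(y) = ((2*y)*y)/y = (2*y²)/y = 2*y)
s(A) = √51/3 (s(A) = √(2*(-2*⅓) + 7) = √(2*(-⅔) + 7) = √(-4/3 + 7) = √(17/3) = √51/3)
1/(114 - 139) + s(12)*(-115) = 1/(114 - 139) + (√51/3)*(-115) = 1/(-25) - 115*√51/3 = -1/25 - 115*√51/3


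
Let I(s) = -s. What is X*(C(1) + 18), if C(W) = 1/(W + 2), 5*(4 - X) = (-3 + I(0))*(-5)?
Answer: 55/3 ≈ 18.333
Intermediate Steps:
X = 1 (X = 4 - (-3 - 1*0)*(-5)/5 = 4 - (-3 + 0)*(-5)/5 = 4 - (-3)*(-5)/5 = 4 - ⅕*15 = 4 - 3 = 1)
C(W) = 1/(2 + W)
X*(C(1) + 18) = 1*(1/(2 + 1) + 18) = 1*(1/3 + 18) = 1*(⅓ + 18) = 1*(55/3) = 55/3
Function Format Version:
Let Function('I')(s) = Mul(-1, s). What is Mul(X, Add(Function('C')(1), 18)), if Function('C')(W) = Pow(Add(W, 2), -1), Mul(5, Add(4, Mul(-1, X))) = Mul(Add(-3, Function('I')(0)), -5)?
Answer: Rational(55, 3) ≈ 18.333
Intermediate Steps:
X = 1 (X = Add(4, Mul(Rational(-1, 5), Mul(Add(-3, Mul(-1, 0)), -5))) = Add(4, Mul(Rational(-1, 5), Mul(Add(-3, 0), -5))) = Add(4, Mul(Rational(-1, 5), Mul(-3, -5))) = Add(4, Mul(Rational(-1, 5), 15)) = Add(4, -3) = 1)
Function('C')(W) = Pow(Add(2, W), -1)
Mul(X, Add(Function('C')(1), 18)) = Mul(1, Add(Pow(Add(2, 1), -1), 18)) = Mul(1, Add(Pow(3, -1), 18)) = Mul(1, Add(Rational(1, 3), 18)) = Mul(1, Rational(55, 3)) = Rational(55, 3)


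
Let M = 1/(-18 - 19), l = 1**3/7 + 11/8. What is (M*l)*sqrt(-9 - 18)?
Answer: -255*I*sqrt(3)/2072 ≈ -0.21316*I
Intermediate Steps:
l = 85/56 (l = 1*(1/7) + 11*(1/8) = 1/7 + 11/8 = 85/56 ≈ 1.5179)
M = -1/37 (M = 1/(-37) = -1/37 ≈ -0.027027)
(M*l)*sqrt(-9 - 18) = (-1/37*85/56)*sqrt(-9 - 18) = -255*I*sqrt(3)/2072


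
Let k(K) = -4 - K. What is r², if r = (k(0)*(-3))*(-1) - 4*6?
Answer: 1296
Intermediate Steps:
r = -36 (r = ((-4 - 1*0)*(-3))*(-1) - 4*6 = ((-4 + 0)*(-3))*(-1) - 24 = -4*(-3)*(-1) - 24 = 12*(-1) - 24 = -12 - 24 = -36)
r² = (-36)² = 1296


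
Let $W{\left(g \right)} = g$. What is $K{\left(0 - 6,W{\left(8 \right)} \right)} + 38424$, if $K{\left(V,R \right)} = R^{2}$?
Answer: $38488$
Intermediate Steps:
$K{\left(0 - 6,W{\left(8 \right)} \right)} + 38424 = 8^{2} + 38424 = 64 + 38424 = 38488$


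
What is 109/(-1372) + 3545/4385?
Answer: 877155/1203244 ≈ 0.72899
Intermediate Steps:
109/(-1372) + 3545/4385 = 109*(-1/1372) + 3545*(1/4385) = -109/1372 + 709/877 = 877155/1203244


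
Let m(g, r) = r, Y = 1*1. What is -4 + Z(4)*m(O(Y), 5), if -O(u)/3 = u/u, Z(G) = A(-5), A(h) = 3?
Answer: 11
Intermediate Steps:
Y = 1
Z(G) = 3
O(u) = -3 (O(u) = -3*u/u = -3*1 = -3)
-4 + Z(4)*m(O(Y), 5) = -4 + 3*5 = -4 + 15 = 11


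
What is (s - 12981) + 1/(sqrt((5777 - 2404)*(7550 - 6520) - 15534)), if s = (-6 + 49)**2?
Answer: -11132 + sqrt(216166)/864664 ≈ -11132.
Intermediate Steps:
s = 1849 (s = 43**2 = 1849)
(s - 12981) + 1/(sqrt((5777 - 2404)*(7550 - 6520) - 15534)) = (1849 - 12981) + 1/(sqrt((5777 - 2404)*(7550 - 6520) - 15534)) = -11132 + 1/(sqrt(3373*1030 - 15534)) = -11132 + 1/(sqrt(3474190 - 15534)) = -11132 + 1/(sqrt(3458656)) = -11132 + 1/(4*sqrt(216166)) = -11132 + sqrt(216166)/864664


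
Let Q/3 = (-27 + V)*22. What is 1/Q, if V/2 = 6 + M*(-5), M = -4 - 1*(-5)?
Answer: -1/1650 ≈ -0.00060606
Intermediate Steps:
M = 1 (M = -4 + 5 = 1)
V = 2 (V = 2*(6 + 1*(-5)) = 2*(6 - 5) = 2*1 = 2)
Q = -1650 (Q = 3*((-27 + 2)*22) = 3*(-25*22) = 3*(-550) = -1650)
1/Q = 1/(-1650) = -1/1650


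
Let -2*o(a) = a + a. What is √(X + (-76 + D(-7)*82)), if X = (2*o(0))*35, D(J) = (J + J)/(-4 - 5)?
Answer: 4*√29/3 ≈ 7.1802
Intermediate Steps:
D(J) = -2*J/9 (D(J) = (2*J)/(-9) = (2*J)*(-⅑) = -2*J/9)
o(a) = -a (o(a) = -(a + a)/2 = -a)
X = 0 (X = (2*(-1*0))*35 = (2*0)*35 = 0*35 = 0)
√(X + (-76 + D(-7)*82)) = √(0 + (-76 - 2/9*(-7)*82)) = √(0 + (-76 + (14/9)*82)) = √(0 + (-76 + 1148/9)) = √(0 + 464/9) = √(464/9) = 4*√29/3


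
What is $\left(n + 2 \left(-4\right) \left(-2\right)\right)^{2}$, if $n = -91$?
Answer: $5625$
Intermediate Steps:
$\left(n + 2 \left(-4\right) \left(-2\right)\right)^{2} = \left(-91 + 2 \left(-4\right) \left(-2\right)\right)^{2} = \left(-91 - -16\right)^{2} = \left(-91 + 16\right)^{2} = \left(-75\right)^{2} = 5625$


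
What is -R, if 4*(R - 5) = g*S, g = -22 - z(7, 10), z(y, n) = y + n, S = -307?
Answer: -11993/4 ≈ -2998.3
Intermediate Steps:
z(y, n) = n + y
g = -39 (g = -22 - (10 + 7) = -22 - 1*17 = -22 - 17 = -39)
R = 11993/4 (R = 5 + (-39*(-307))/4 = 5 + (¼)*11973 = 5 + 11973/4 = 11993/4 ≈ 2998.3)
-R = -1*11993/4 = -11993/4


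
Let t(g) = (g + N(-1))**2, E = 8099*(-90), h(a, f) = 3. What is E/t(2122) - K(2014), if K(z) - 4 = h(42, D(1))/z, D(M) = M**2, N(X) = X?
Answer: -598770993/143813698 ≈ -4.1635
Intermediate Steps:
K(z) = 4 + 3/z
E = -728910
t(g) = (-1 + g)**2 (t(g) = (g - 1)**2 = (-1 + g)**2)
E/t(2122) - K(2014) = -728910/(-1 + 2122)**2 - (4 + 3/2014) = -728910/(2121**2) - (4 + 3*(1/2014)) = -728910/4498641 - (4 + 3/2014) = -728910*1/4498641 - 1*8059/2014 = -11570/71407 - 8059/2014 = -598770993/143813698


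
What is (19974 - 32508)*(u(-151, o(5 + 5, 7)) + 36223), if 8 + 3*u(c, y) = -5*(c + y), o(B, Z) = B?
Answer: -456931148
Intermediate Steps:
u(c, y) = -8/3 - 5*c/3 - 5*y/3 (u(c, y) = -8/3 + (-5*(c + y))/3 = -8/3 + (-5*c - 5*y)/3 = -8/3 + (-5*c/3 - 5*y/3) = -8/3 - 5*c/3 - 5*y/3)
(19974 - 32508)*(u(-151, o(5 + 5, 7)) + 36223) = (19974 - 32508)*((-8/3 - 5/3*(-151) - 5*(5 + 5)/3) + 36223) = -12534*((-8/3 + 755/3 - 5/3*10) + 36223) = -12534*((-8/3 + 755/3 - 50/3) + 36223) = -12534*(697/3 + 36223) = -12534*109366/3 = -456931148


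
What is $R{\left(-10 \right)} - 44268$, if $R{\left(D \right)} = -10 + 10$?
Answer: $-44268$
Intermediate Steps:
$R{\left(D \right)} = 0$
$R{\left(-10 \right)} - 44268 = 0 - 44268 = -44268$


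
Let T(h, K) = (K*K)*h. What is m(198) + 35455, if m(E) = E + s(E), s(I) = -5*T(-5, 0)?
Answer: 35653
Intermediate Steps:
T(h, K) = h*K² (T(h, K) = K²*h = h*K²)
s(I) = 0 (s(I) = -(-25)*0² = -(-25)*0 = -5*0 = 0)
m(E) = E (m(E) = E + 0 = E)
m(198) + 35455 = 198 + 35455 = 35653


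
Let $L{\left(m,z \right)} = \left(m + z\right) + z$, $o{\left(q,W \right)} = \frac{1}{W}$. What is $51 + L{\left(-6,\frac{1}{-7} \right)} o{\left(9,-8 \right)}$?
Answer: $\frac{725}{14} \approx 51.786$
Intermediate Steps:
$L{\left(m,z \right)} = m + 2 z$
$51 + L{\left(-6,\frac{1}{-7} \right)} o{\left(9,-8 \right)} = 51 + \frac{-6 + \frac{2}{-7}}{-8} = 51 + \left(-6 + 2 \left(- \frac{1}{7}\right)\right) \left(- \frac{1}{8}\right) = 51 + \left(-6 - \frac{2}{7}\right) \left(- \frac{1}{8}\right) = 51 - - \frac{11}{14} = 51 + \frac{11}{14} = \frac{725}{14}$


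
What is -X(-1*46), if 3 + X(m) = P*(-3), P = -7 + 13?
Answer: 21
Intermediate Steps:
P = 6
X(m) = -21 (X(m) = -3 + 6*(-3) = -3 - 18 = -21)
-X(-1*46) = -1*(-21) = 21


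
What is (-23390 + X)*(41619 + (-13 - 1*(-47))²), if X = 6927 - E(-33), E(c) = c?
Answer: -702793250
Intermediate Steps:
X = 6960 (X = 6927 - 1*(-33) = 6927 + 33 = 6960)
(-23390 + X)*(41619 + (-13 - 1*(-47))²) = (-23390 + 6960)*(41619 + (-13 - 1*(-47))²) = -16430*(41619 + (-13 + 47)²) = -16430*(41619 + 34²) = -16430*(41619 + 1156) = -16430*42775 = -702793250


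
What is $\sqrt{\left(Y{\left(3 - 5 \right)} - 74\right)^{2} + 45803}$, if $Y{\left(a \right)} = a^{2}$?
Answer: $\sqrt{50703} \approx 225.17$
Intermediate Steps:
$\sqrt{\left(Y{\left(3 - 5 \right)} - 74\right)^{2} + 45803} = \sqrt{\left(\left(3 - 5\right)^{2} - 74\right)^{2} + 45803} = \sqrt{\left(\left(-2\right)^{2} - 74\right)^{2} + 45803} = \sqrt{\left(4 - 74\right)^{2} + 45803} = \sqrt{\left(-70\right)^{2} + 45803} = \sqrt{4900 + 45803} = \sqrt{50703}$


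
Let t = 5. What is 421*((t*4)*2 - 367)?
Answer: -137667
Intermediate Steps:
421*((t*4)*2 - 367) = 421*((5*4)*2 - 367) = 421*(20*2 - 367) = 421*(40 - 367) = 421*(-327) = -137667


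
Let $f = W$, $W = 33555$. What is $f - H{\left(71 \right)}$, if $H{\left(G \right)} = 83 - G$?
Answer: $33543$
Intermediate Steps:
$f = 33555$
$f - H{\left(71 \right)} = 33555 - \left(83 - 71\right) = 33555 - 12 = 33543$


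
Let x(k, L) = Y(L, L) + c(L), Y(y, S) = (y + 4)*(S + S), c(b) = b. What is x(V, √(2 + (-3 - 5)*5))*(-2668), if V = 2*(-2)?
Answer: 202768 - 24012*I*√38 ≈ 2.0277e+5 - 1.4802e+5*I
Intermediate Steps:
Y(y, S) = 2*S*(4 + y) (Y(y, S) = (4 + y)*(2*S) = 2*S*(4 + y))
V = -4
x(k, L) = L + 2*L*(4 + L) (x(k, L) = 2*L*(4 + L) + L = L + 2*L*(4 + L))
x(V, √(2 + (-3 - 5)*5))*(-2668) = (√(2 + (-3 - 5)*5)*(9 + 2*√(2 + (-3 - 5)*5)))*(-2668) = (√(2 - 8*5)*(9 + 2*√(2 - 8*5)))*(-2668) = (√(2 - 40)*(9 + 2*√(2 - 40)))*(-2668) = (√(-38)*(9 + 2*√(-38)))*(-2668) = ((I*√38)*(9 + 2*(I*√38)))*(-2668) = ((I*√38)*(9 + 2*I*√38))*(-2668) = (I*√38*(9 + 2*I*√38))*(-2668) = -2668*I*√38*(9 + 2*I*√38)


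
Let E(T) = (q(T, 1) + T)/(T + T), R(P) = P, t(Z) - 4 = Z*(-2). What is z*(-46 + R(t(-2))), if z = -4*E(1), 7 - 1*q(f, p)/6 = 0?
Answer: 3268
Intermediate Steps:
t(Z) = 4 - 2*Z (t(Z) = 4 + Z*(-2) = 4 - 2*Z)
q(f, p) = 42 (q(f, p) = 42 - 6*0 = 42 + 0 = 42)
E(T) = (42 + T)/(2*T) (E(T) = (42 + T)/(T + T) = (42 + T)/((2*T)) = (42 + T)*(1/(2*T)) = (42 + T)/(2*T))
z = -86 (z = -2*(42 + 1)/1 = -2*43 = -4*43/2 = -86)
z*(-46 + R(t(-2))) = -86*(-46 + (4 - 2*(-2))) = -86*(-46 + (4 + 4)) = -86*(-46 + 8) = -86*(-38) = 3268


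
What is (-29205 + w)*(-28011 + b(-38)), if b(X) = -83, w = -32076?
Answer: 1721628414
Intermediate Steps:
(-29205 + w)*(-28011 + b(-38)) = (-29205 - 32076)*(-28011 - 83) = -61281*(-28094) = 1721628414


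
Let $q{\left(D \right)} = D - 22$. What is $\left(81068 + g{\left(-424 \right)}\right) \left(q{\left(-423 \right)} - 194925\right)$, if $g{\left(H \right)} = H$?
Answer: $-15755418280$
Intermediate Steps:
$q{\left(D \right)} = -22 + D$ ($q{\left(D \right)} = D - 22 = -22 + D$)
$\left(81068 + g{\left(-424 \right)}\right) \left(q{\left(-423 \right)} - 194925\right) = \left(81068 - 424\right) \left(\left(-22 - 423\right) - 194925\right) = 80644 \left(-445 - 194925\right) = 80644 \left(-195370\right) = -15755418280$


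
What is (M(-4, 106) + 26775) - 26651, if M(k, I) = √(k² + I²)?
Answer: 124 + 2*√2813 ≈ 230.08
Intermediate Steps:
M(k, I) = √(I² + k²)
(M(-4, 106) + 26775) - 26651 = (√(106² + (-4)²) + 26775) - 26651 = (√(11236 + 16) + 26775) - 26651 = (√11252 + 26775) - 26651 = (2*√2813 + 26775) - 26651 = (26775 + 2*√2813) - 26651 = 124 + 2*√2813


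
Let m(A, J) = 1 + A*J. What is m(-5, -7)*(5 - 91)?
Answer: -3096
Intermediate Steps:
m(-5, -7)*(5 - 91) = (1 - 5*(-7))*(5 - 91) = (1 + 35)*(-86) = 36*(-86) = -3096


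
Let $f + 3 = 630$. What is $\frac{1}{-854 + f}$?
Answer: $- \frac{1}{227} \approx -0.0044053$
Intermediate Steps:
$f = 627$ ($f = -3 + 630 = 627$)
$\frac{1}{-854 + f} = \frac{1}{-854 + 627} = \frac{1}{-227} = - \frac{1}{227}$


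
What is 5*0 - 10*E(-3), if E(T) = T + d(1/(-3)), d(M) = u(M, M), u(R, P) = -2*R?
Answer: 70/3 ≈ 23.333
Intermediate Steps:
d(M) = -2*M
E(T) = ⅔ + T (E(T) = T - 2/(-3) = T - 2*(-⅓) = T + ⅔ = ⅔ + T)
5*0 - 10*E(-3) = 5*0 - 10*(⅔ - 3) = 0 - 10*(-7/3) = 0 + 70/3 = 70/3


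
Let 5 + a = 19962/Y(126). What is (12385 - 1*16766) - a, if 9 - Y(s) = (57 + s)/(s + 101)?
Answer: -2111789/310 ≈ -6812.2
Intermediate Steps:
Y(s) = 9 - (57 + s)/(101 + s) (Y(s) = 9 - (57 + s)/(s + 101) = 9 - (57 + s)/(101 + s))
a = 753679/310 (a = -5 + 19962/((4*(213 + 2*126)/(101 + 126))) = -5 + 19962/((4*(213 + 252)/227)) = -5 + 19962/((4*(1/227)*465)) = -5 + 19962/(1860/227) = -5 + 19962*(227/1860) = -5 + 755229/310 = 753679/310 ≈ 2431.2)
(12385 - 1*16766) - a = (12385 - 1*16766) - 1*753679/310 = (12385 - 16766) - 753679/310 = -4381 - 753679/310 = -2111789/310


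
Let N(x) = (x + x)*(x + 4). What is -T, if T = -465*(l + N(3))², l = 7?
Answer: 1116465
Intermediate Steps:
N(x) = 2*x*(4 + x) (N(x) = (2*x)*(4 + x) = 2*x*(4 + x))
T = -1116465 (T = -465*(7 + 2*3*(4 + 3))² = -465*(7 + 2*3*7)² = -465*(7 + 42)² = -465*49² = -465*2401 = -1116465)
-T = -1*(-1116465) = 1116465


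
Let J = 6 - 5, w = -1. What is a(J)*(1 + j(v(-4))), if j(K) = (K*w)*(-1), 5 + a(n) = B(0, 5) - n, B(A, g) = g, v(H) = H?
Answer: 3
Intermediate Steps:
J = 1
a(n) = -n (a(n) = -5 + (5 - n) = -n)
j(K) = K (j(K) = (K*(-1))*(-1) = -K*(-1) = K)
a(J)*(1 + j(v(-4))) = (-1*1)*(1 - 4) = -1*(-3) = 3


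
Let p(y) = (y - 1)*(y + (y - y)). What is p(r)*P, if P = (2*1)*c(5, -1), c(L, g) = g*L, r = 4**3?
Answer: -40320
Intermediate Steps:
r = 64
p(y) = y*(-1 + y) (p(y) = (-1 + y)*(y + 0) = (-1 + y)*y = y*(-1 + y))
c(L, g) = L*g
P = -10 (P = (2*1)*(5*(-1)) = 2*(-5) = -10)
p(r)*P = (64*(-1 + 64))*(-10) = (64*63)*(-10) = 4032*(-10) = -40320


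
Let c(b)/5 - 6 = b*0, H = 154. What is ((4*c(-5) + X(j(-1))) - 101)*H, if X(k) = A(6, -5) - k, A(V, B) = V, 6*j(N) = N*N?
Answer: 11473/3 ≈ 3824.3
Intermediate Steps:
j(N) = N²/6 (j(N) = (N*N)/6 = N²/6)
c(b) = 30 (c(b) = 30 + 5*(b*0) = 30 + 5*0 = 30 + 0 = 30)
X(k) = 6 - k
((4*c(-5) + X(j(-1))) - 101)*H = ((4*30 + (6 - (-1)²/6)) - 101)*154 = ((120 + (6 - 1/6)) - 101)*154 = ((120 + (6 - 1*⅙)) - 101)*154 = ((120 + (6 - ⅙)) - 101)*154 = ((120 + 35/6) - 101)*154 = (755/6 - 101)*154 = (149/6)*154 = 11473/3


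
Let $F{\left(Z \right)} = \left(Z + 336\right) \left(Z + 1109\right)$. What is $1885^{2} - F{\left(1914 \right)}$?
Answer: $-3248525$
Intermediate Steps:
$F{\left(Z \right)} = \left(336 + Z\right) \left(1109 + Z\right)$
$1885^{2} - F{\left(1914 \right)} = 1885^{2} - \left(372624 + 1914^{2} + 1445 \cdot 1914\right) = 3553225 - \left(372624 + 3663396 + 2765730\right) = 3553225 - 6801750 = -3248525$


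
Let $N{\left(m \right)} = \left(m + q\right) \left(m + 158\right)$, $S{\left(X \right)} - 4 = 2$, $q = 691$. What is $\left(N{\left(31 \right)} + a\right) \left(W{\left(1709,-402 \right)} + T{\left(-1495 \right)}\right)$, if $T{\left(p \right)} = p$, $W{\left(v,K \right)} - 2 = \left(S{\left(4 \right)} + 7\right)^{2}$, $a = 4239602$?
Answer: $-5793903440$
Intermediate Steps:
$S{\left(X \right)} = 6$ ($S{\left(X \right)} = 4 + 2 = 6$)
$W{\left(v,K \right)} = 171$ ($W{\left(v,K \right)} = 2 + \left(6 + 7\right)^{2} = 2 + 13^{2} = 2 + 169 = 171$)
$N{\left(m \right)} = \left(158 + m\right) \left(691 + m\right)$ ($N{\left(m \right)} = \left(m + 691\right) \left(m + 158\right) = \left(691 + m\right) \left(158 + m\right) = \left(158 + m\right) \left(691 + m\right)$)
$\left(N{\left(31 \right)} + a\right) \left(W{\left(1709,-402 \right)} + T{\left(-1495 \right)}\right) = \left(\left(109178 + 31^{2} + 849 \cdot 31\right) + 4239602\right) \left(171 - 1495\right) = \left(\left(109178 + 961 + 26319\right) + 4239602\right) \left(-1324\right) = \left(136458 + 4239602\right) \left(-1324\right) = 4376060 \left(-1324\right) = -5793903440$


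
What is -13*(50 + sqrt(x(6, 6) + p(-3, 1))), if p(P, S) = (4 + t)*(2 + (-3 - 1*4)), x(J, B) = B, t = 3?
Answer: -650 - 13*I*sqrt(29) ≈ -650.0 - 70.007*I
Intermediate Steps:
p(P, S) = -35 (p(P, S) = (4 + 3)*(2 + (-3 - 1*4)) = 7*(2 + (-3 - 4)) = 7*(2 - 7) = 7*(-5) = -35)
-13*(50 + sqrt(x(6, 6) + p(-3, 1))) = -13*(50 + sqrt(6 - 35)) = -13*(50 + sqrt(-29)) = -13*(50 + I*sqrt(29)) = -650 - 13*I*sqrt(29)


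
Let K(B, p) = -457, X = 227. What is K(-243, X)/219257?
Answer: -457/219257 ≈ -0.0020843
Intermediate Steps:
K(-243, X)/219257 = -457/219257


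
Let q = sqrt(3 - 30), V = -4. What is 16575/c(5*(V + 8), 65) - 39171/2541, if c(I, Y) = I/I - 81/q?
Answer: (-32049*I + 1275088*sqrt(3))/(77*(sqrt(3) + 27*I)) ≈ 52.515 - 1058.9*I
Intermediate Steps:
q = 3*I*sqrt(3) (q = sqrt(-27) = 3*I*sqrt(3) ≈ 5.1962*I)
c(I, Y) = 1 + 9*I*sqrt(3) (c(I, Y) = I/I - 81*(-I*sqrt(3)/9) = 1 - (-9)*I*sqrt(3) = 1 + 9*I*sqrt(3))
16575/c(5*(V + 8), 65) - 39171/2541 = 16575/(1 + 9*I*sqrt(3)) - 39171/2541 = 16575/(1 + 9*I*sqrt(3)) - 39171*1/2541 = 16575/(1 + 9*I*sqrt(3)) - 1187/77 = -1187/77 + 16575/(1 + 9*I*sqrt(3))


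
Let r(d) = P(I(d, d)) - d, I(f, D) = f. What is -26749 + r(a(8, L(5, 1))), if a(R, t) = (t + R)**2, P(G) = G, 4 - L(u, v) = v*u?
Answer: -26749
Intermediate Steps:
L(u, v) = 4 - u*v (L(u, v) = 4 - v*u = 4 - u*v)
a(R, t) = (R + t)**2
r(d) = 0 (r(d) = d - d = 0)
-26749 + r(a(8, L(5, 1))) = -26749 + 0 = -26749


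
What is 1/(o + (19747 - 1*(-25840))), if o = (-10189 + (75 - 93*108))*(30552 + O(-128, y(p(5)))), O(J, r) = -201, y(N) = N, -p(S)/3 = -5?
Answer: -1/611769871 ≈ -1.6346e-9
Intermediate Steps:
p(S) = 15 (p(S) = -3*(-5) = 15)
o = -611815458 (o = (-10189 + (75 - 93*108))*(30552 - 201) = (-10189 + (75 - 10044))*30351 = (-10189 - 9969)*30351 = -20158*30351 = -611815458)
1/(o + (19747 - 1*(-25840))) = 1/(-611815458 + (19747 - 1*(-25840))) = 1/(-611815458 + (19747 + 25840)) = 1/(-611815458 + 45587) = 1/(-611769871) = -1/611769871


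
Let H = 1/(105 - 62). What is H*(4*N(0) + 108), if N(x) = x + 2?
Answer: 116/43 ≈ 2.6977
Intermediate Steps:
N(x) = 2 + x
H = 1/43 ≈ 0.023256
H*(4*N(0) + 108) = (4*(2 + 0) + 108)/43 = (4*2 + 108)/43 = (8 + 108)/43 = (1/43)*116 = 116/43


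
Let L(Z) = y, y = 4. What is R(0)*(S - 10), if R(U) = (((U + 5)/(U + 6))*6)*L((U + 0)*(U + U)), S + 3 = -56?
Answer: -1380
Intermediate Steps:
S = -59 (S = -3 - 56 = -59)
L(Z) = 4
R(U) = 24*(5 + U)/(6 + U) (R(U) = (((U + 5)/(U + 6))*6)*4 = (((5 + U)/(6 + U))*6)*4 = (6*(5 + U)/(6 + U))*4 = 24*(5 + U)/(6 + U))
R(0)*(S - 10) = (24*(5 + 0)/(6 + 0))*(-59 - 10) = (24*5/6)*(-69) = (24*(⅙)*5)*(-69) = 20*(-69) = -1380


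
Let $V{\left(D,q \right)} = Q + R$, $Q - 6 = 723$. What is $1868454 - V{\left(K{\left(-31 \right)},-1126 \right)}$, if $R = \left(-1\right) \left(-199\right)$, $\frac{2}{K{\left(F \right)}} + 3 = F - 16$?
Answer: $1867526$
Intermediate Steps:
$K{\left(F \right)} = \frac{2}{-19 + F}$ ($K{\left(F \right)} = \frac{2}{-3 + \left(F - 16\right)} = \frac{2}{-3 + \left(-16 + F\right)} = \frac{2}{-19 + F}$)
$Q = 729$ ($Q = 6 + 723 = 729$)
$R = 199$
$V{\left(D,q \right)} = 928$ ($V{\left(D,q \right)} = 729 + 199 = 928$)
$1868454 - V{\left(K{\left(-31 \right)},-1126 \right)} = 1868454 - 928 = 1867526$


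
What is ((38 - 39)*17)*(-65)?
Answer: 1105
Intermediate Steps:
((38 - 39)*17)*(-65) = -1*17*(-65) = -17*(-65) = 1105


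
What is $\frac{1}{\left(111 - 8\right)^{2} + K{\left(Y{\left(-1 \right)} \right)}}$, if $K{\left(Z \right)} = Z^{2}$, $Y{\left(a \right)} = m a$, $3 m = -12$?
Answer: $\frac{1}{10625} \approx 9.4118 \cdot 10^{-5}$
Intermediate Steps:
$m = -4$ ($m = \frac{1}{3} \left(-12\right) = -4$)
$Y{\left(a \right)} = - 4 a$
$\frac{1}{\left(111 - 8\right)^{2} + K{\left(Y{\left(-1 \right)} \right)}} = \frac{1}{\left(111 - 8\right)^{2} + \left(\left(-4\right) \left(-1\right)\right)^{2}} = \frac{1}{103^{2} + 4^{2}} = \frac{1}{10609 + 16} = \frac{1}{10625}$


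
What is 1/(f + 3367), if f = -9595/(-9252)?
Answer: 9252/31161079 ≈ 0.00029691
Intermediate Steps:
f = 9595/9252 (f = -9595*(-1/9252) = 9595/9252 ≈ 1.0371)
1/(f + 3367) = 1/(9595/9252 + 3367) = 1/(31161079/9252) = 9252/31161079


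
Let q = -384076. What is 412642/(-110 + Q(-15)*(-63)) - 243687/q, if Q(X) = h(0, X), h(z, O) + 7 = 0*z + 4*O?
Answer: 5499575381/54446084 ≈ 101.01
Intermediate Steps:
h(z, O) = -7 + 4*O (h(z, O) = -7 + (0*z + 4*O) = -7 + (0 + 4*O) = -7 + 4*O)
Q(X) = -7 + 4*X
412642/(-110 + Q(-15)*(-63)) - 243687/q = 412642/(-110 + (-7 + 4*(-15))*(-63)) - 243687/(-384076) = 412642/(-110 + (-7 - 60)*(-63)) - 243687*(-1/384076) = 412642/(-110 - 67*(-63)) + 8403/13244 = 412642/(-110 + 4221) + 8403/13244 = 412642/4111 + 8403/13244 = 5499575381/54446084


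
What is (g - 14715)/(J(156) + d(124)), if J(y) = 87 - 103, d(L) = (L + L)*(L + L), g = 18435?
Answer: 155/2562 ≈ 0.060500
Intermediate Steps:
d(L) = 4*L² (d(L) = (2*L)*(2*L) = 4*L²)
J(y) = -16
(g - 14715)/(J(156) + d(124)) = (18435 - 14715)/(-16 + 4*124²) = 3720/(-16 + 4*15376) = 3720/(-16 + 61504) = 3720/61488 = 3720*(1/61488) = 155/2562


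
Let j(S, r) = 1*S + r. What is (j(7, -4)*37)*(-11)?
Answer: -1221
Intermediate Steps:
j(S, r) = S + r
(j(7, -4)*37)*(-11) = ((7 - 4)*37)*(-11) = (3*37)*(-11) = 111*(-11) = -1221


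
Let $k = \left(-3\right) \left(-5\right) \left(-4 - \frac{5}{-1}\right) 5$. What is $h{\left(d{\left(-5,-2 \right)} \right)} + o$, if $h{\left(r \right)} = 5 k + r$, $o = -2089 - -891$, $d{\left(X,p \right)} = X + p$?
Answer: $-830$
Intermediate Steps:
$o = -1198$ ($o = -2089 + 891 = -1198$)
$k = 75$ ($k = 15 \left(-4 - -5\right) 5 = 15 \left(-4 + 5\right) 5 = 15 \cdot 1 \cdot 5 = 15 \cdot 5 = 75$)
$h{\left(r \right)} = 375 + r$ ($h{\left(r \right)} = 5 \cdot 75 + r = 375 + r$)
$h{\left(d{\left(-5,-2 \right)} \right)} + o = \left(375 - 7\right) - 1198 = 368 - 1198 = -830$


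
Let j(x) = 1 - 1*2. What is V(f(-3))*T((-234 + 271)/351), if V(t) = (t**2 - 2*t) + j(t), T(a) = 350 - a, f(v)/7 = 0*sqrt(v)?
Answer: -122813/351 ≈ -349.89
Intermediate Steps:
j(x) = -1 (j(x) = 1 - 2 = -1)
f(v) = 0 (f(v) = 7*(0*sqrt(v)) = 7*0 = 0)
V(t) = -1 + t**2 - 2*t (V(t) = (t**2 - 2*t) - 1 = -1 + t**2 - 2*t)
V(f(-3))*T((-234 + 271)/351) = (-1 + 0**2 - 2*0)*(350 - (-234 + 271)/351) = (-1 + 0 + 0)*(350 - 37/351) = -(350 - 1*37/351) = -(350 - 37/351) = -1*122813/351 = -122813/351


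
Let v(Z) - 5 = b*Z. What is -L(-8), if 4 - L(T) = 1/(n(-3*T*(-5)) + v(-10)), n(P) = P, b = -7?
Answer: -181/45 ≈ -4.0222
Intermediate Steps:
v(Z) = 5 - 7*Z
L(T) = 4 - 1/(75 + 15*T) (L(T) = 4 - 1/(-3*T*(-5) + (5 - 7*(-10))) = 4 - 1/(15*T + (5 + 70)) = 4 - 1/(15*T + 75) = 4 - 1/(75 + 15*T))
-L(-8) = -(299 + 60*(-8))/(15*(5 - 8)) = -(299 - 480)/(15*(-3)) = -(-1)*(-181)/(15*3) = -1*181/45 = -181/45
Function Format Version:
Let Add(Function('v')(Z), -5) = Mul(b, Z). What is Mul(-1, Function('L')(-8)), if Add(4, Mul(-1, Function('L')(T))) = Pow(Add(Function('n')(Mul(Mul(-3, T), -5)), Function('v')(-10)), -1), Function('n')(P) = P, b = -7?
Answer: Rational(-181, 45) ≈ -4.0222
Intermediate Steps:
Function('v')(Z) = Add(5, Mul(-7, Z))
Function('L')(T) = Add(4, Mul(-1, Pow(Add(75, Mul(15, T)), -1))) (Function('L')(T) = Add(4, Mul(-1, Pow(Add(Mul(Mul(-3, T), -5), Add(5, Mul(-7, -10))), -1))) = Add(4, Mul(-1, Pow(Add(Mul(15, T), Add(5, 70)), -1))) = Add(4, Mul(-1, Pow(Add(Mul(15, T), 75), -1))) = Add(4, Mul(-1, Pow(Add(75, Mul(15, T)), -1))))
Mul(-1, Function('L')(-8)) = Mul(-1, Mul(Rational(1, 15), Pow(Add(5, -8), -1), Add(299, Mul(60, -8)))) = Mul(-1, Mul(Rational(1, 15), Pow(-3, -1), Add(299, -480))) = Mul(-1, Mul(Rational(1, 15), Rational(-1, 3), -181)) = Mul(-1, Rational(181, 45)) = Rational(-181, 45)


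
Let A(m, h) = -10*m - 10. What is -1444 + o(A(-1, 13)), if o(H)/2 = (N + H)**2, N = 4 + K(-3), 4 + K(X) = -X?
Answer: -1426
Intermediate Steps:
K(X) = -4 - X
N = 3 (N = 4 + (-4 - 1*(-3)) = 4 + (-4 + 3) = 4 - 1 = 3)
A(m, h) = -10 - 10*m
o(H) = 2*(3 + H)**2
-1444 + o(A(-1, 13)) = -1444 + 2*(3 + (-10 - 10*(-1)))**2 = -1444 + 2*(3 + (-10 + 10))**2 = -1444 + 2*(3 + 0)**2 = -1444 + 2*3**2 = -1444 + 2*9 = -1444 + 18 = -1426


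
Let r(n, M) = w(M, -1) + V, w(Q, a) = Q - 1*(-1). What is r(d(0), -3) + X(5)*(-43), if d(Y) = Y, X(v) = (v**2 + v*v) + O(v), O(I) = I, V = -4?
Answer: -2371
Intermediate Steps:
X(v) = v + 2*v**2 (X(v) = (v**2 + v*v) + v = (v**2 + v**2) + v = 2*v**2 + v = v + 2*v**2)
w(Q, a) = 1 + Q (w(Q, a) = Q + 1 = 1 + Q)
r(n, M) = -3 + M (r(n, M) = (1 + M) - 4 = -3 + M)
r(d(0), -3) + X(5)*(-43) = (-3 - 3) + (5*(1 + 2*5))*(-43) = -6 + (5*(1 + 10))*(-43) = -6 + (5*11)*(-43) = -6 + 55*(-43) = -6 - 2365 = -2371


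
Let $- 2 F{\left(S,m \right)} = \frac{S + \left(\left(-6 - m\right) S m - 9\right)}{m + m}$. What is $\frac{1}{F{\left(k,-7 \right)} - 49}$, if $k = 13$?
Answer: $- \frac{28}{1459} \approx -0.019191$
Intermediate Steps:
$F{\left(S,m \right)} = - \frac{-9 + S + S m \left(-6 - m\right)}{4 m}$ ($F{\left(S,m \right)} = - \frac{\left(S + \left(\left(-6 - m\right) S m - 9\right)\right) \frac{1}{m + m}}{2} = - \frac{\left(S + \left(S \left(-6 - m\right) m - 9\right)\right) \frac{1}{2 m}}{2} = - \frac{\left(S + \left(S m \left(-6 - m\right) - 9\right)\right) \frac{1}{2 m}}{2} = - \frac{\left(S + \left(-9 + S m \left(-6 - m\right)\right)\right) \frac{1}{2 m}}{2} = - \frac{\left(-9 + S + S m \left(-6 - m\right)\right) \frac{1}{2 m}}{2} = - \frac{\frac{1}{2} \frac{1}{m} \left(-9 + S + S m \left(-6 - m\right)\right)}{2} = - \frac{-9 + S + S m \left(-6 - m\right)}{4 m}$)
$\frac{1}{F{\left(k,-7 \right)} - 49} = \frac{1}{\frac{9 - 13 + 13 \left(-7\right) \left(6 - 7\right)}{4 \left(-7\right)} - 49} = \frac{1}{\frac{1}{4} \left(- \frac{1}{7}\right) \left(9 - 13 + 13 \left(-7\right) \left(-1\right)\right) - 49} = \frac{1}{\frac{1}{4} \left(- \frac{1}{7}\right) \left(9 - 13 + 91\right) - 49} = \frac{1}{\frac{1}{4} \left(- \frac{1}{7}\right) 87 - 49} = \frac{1}{- \frac{87}{28} - 49} = \frac{1}{- \frac{1459}{28}} = - \frac{28}{1459}$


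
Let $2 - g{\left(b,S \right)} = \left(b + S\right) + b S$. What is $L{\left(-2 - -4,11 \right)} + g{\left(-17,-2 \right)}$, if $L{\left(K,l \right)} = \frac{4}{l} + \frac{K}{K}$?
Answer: $- \frac{128}{11} \approx -11.636$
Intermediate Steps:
$L{\left(K,l \right)} = 1 + \frac{4}{l}$ ($L{\left(K,l \right)} = \frac{4}{l} + 1 = 1 + \frac{4}{l}$)
$g{\left(b,S \right)} = 2 - S - b - S b$ ($g{\left(b,S \right)} = 2 - \left(\left(b + S\right) + b S\right) = 2 - \left(\left(S + b\right) + S b\right) = 2 - \left(S + b + S b\right) = 2 - S - b - S b$)
$L{\left(-2 - -4,11 \right)} + g{\left(-17,-2 \right)} = \frac{4 + 11}{11} - \left(-21 + 34\right) = \frac{1}{11} \cdot 15 + \left(2 + 2 + 17 - 34\right) = \frac{15}{11} - 13 = - \frac{128}{11}$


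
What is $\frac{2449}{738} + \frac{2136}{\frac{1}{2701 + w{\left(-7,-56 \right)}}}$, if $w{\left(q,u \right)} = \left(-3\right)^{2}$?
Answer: $\frac{4271959729}{738} \approx 5.7886 \cdot 10^{6}$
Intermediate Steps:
$w{\left(q,u \right)} = 9$
$\frac{2449}{738} + \frac{2136}{\frac{1}{2701 + w{\left(-7,-56 \right)}}} = \frac{2449}{738} + \frac{2136}{\frac{1}{2701 + 9}} = 2449 \cdot \frac{1}{738} + \frac{2136}{\frac{1}{2710}} = \frac{2449}{738} + 2136 \frac{1}{\frac{1}{2710}} = \frac{2449}{738} + 2136 \cdot 2710 = \frac{2449}{738} + 5788560 = \frac{4271959729}{738}$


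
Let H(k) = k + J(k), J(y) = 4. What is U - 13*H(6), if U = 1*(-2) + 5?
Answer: -127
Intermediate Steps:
H(k) = 4 + k (H(k) = k + 4 = 4 + k)
U = 3 (U = -2 + 5 = 3)
U - 13*H(6) = 3 - 13*(4 + 6) = 3 - 13*10 = 3 - 130 = -127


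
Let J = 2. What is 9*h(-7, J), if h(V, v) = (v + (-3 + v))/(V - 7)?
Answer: -9/14 ≈ -0.64286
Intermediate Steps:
h(V, v) = (-3 + 2*v)/(-7 + V)
9*h(-7, J) = 9*((-3 + 2*2)/(-7 - 7)) = 9*((-3 + 4)/(-14)) = 9*(-1/14*1) = 9*(-1/14) = -9/14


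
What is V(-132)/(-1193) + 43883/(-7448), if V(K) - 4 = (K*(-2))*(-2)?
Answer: -6921381/1269352 ≈ -5.4527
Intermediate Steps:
V(K) = 4 + 4*K (V(K) = 4 + (K*(-2))*(-2) = 4 - 2*K*(-2) = 4 + 4*K)
V(-132)/(-1193) + 43883/(-7448) = (4 + 4*(-132))/(-1193) + 43883/(-7448) = (4 - 528)*(-1/1193) + 43883*(-1/7448) = -524*(-1/1193) - 6269/1064 = 524/1193 - 6269/1064 = -6921381/1269352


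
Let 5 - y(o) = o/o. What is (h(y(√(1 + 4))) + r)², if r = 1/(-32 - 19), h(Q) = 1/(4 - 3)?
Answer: 2500/2601 ≈ 0.96117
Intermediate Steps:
y(o) = 4 (y(o) = 5 - o/o = 5 - 1*1 = 5 - 1 = 4)
h(Q) = 1 (h(Q) = 1/1 = 1)
r = -1/51 (r = 1/(-51) = -1/51 ≈ -0.019608)
(h(y(√(1 + 4))) + r)² = (1 - 1/51)² = (50/51)² = 2500/2601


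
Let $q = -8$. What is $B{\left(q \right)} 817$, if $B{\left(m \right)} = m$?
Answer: $-6536$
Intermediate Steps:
$B{\left(q \right)} 817 = \left(-8\right) 817 = -6536$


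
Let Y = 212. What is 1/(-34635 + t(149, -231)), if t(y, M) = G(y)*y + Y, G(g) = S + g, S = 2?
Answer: -1/11924 ≈ -8.3864e-5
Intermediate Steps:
G(g) = 2 + g
t(y, M) = 212 + y*(2 + y) (t(y, M) = (2 + y)*y + 212 = y*(2 + y) + 212 = 212 + y*(2 + y))
1/(-34635 + t(149, -231)) = 1/(-34635 + (212 + 149*(2 + 149))) = 1/(-34635 + (212 + 149*151)) = 1/(-34635 + (212 + 22499)) = 1/(-34635 + 22711) = 1/(-11924) = -1/11924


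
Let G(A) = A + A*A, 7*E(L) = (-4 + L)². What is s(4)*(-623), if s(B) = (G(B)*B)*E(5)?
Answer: -7120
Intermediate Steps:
E(L) = (-4 + L)²/7
G(A) = A + A²
s(B) = B²*(1 + B)/7 (s(B) = ((B*(1 + B))*B)*((-4 + 5)²/7) = (B²*(1 + B))*((⅐)*1²) = (B²*(1 + B))*((⅐)*1) = (B²*(1 + B))*(⅐) = B²*(1 + B)/7)
s(4)*(-623) = ((⅐)*4²*(1 + 4))*(-623) = ((⅐)*16*5)*(-623) = (80/7)*(-623) = -7120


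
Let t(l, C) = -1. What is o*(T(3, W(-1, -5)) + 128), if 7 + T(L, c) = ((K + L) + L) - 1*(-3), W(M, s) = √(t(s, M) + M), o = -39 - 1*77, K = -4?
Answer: -14616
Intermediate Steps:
o = -116 (o = -39 - 77 = -116)
W(M, s) = √(-1 + M)
T(L, c) = -8 + 2*L (T(L, c) = -7 + (((-4 + L) + L) - 1*(-3)) = -7 + ((-4 + 2*L) + 3) = -7 + (-1 + 2*L) = -8 + 2*L)
o*(T(3, W(-1, -5)) + 128) = -116*((-8 + 2*3) + 128) = -116*((-8 + 6) + 128) = -116*(-2 + 128) = -116*126 = -14616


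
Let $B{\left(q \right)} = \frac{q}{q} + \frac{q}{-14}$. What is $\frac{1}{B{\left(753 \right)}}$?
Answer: $- \frac{14}{739} \approx -0.018945$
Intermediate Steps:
$B{\left(q \right)} = 1 - \frac{q}{14}$ ($B{\left(q \right)} = 1 + q \left(- \frac{1}{14}\right) = 1 - \frac{q}{14}$)
$\frac{1}{B{\left(753 \right)}} = \frac{1}{1 - \frac{753}{14}} = \frac{1}{- \frac{739}{14}} = - \frac{14}{739}$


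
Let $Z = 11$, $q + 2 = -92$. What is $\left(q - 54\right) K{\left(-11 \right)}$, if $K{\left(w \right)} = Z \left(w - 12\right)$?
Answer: $37444$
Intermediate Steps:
$q = -94$ ($q = -2 - 92 = -94$)
$K{\left(w \right)} = -132 + 11 w$ ($K{\left(w \right)} = 11 \left(w - 12\right) = 11 \left(-12 + w\right) = -132 + 11 w$)
$\left(q - 54\right) K{\left(-11 \right)} = \left(-94 - 54\right) \left(-132 + 11 \left(-11\right)\right) = - 148 \left(-132 - 121\right) = \left(-148\right) \left(-253\right) = 37444$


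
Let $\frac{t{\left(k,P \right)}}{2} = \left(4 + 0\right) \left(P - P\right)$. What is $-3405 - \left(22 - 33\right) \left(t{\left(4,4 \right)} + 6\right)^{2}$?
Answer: $-3009$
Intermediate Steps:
$t{\left(k,P \right)} = 0$ ($t{\left(k,P \right)} = 2 \left(4 + 0\right) \left(P - P\right) = 2 \cdot 4 \cdot 0 = 2 \cdot 0 = 0$)
$-3405 - \left(22 - 33\right) \left(t{\left(4,4 \right)} + 6\right)^{2} = -3405 - \left(22 - 33\right) \left(0 + 6\right)^{2} = -3405 - - 11 \cdot 6^{2} = -3405 - \left(-11\right) 36 = -3405 - -396 = -3405 + 396 = -3009$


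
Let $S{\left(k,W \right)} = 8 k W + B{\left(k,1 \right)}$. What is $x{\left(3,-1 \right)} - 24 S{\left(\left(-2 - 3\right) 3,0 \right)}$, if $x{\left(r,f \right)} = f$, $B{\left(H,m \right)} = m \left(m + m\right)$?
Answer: $-49$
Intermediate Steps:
$B{\left(H,m \right)} = 2 m^{2}$ ($B{\left(H,m \right)} = m 2 m = 2 m^{2}$)
$S{\left(k,W \right)} = 2 + 8 W k$ ($S{\left(k,W \right)} = 8 k W + 2 \cdot 1^{2} = 8 W k + 2 \cdot 1 = 8 W k + 2 = 2 + 8 W k$)
$x{\left(3,-1 \right)} - 24 S{\left(\left(-2 - 3\right) 3,0 \right)} = -1 - 24 \left(2 + 8 \cdot 0 \left(-2 - 3\right) 3\right) = -1 - 24 \left(2 + 8 \cdot 0 \left(\left(-5\right) 3\right)\right) = -1 - 24 \left(2 + 8 \cdot 0 \left(-15\right)\right) = -1 - 24 \left(2 + 0\right) = -1 - 48 = -49$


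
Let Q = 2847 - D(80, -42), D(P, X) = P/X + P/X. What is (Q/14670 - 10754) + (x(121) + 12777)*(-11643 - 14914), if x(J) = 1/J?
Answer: -12649015703924293/37276470 ≈ -3.3933e+8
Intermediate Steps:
D(P, X) = 2*P/X
Q = 59867/21 (Q = 2847 - 2*80/(-42) = 2847 - 2*80*(-1)/42 = 2847 - 1*(-80/21) = 2847 + 80/21 = 59867/21 ≈ 2850.8)
(Q/14670 - 10754) + (x(121) + 12777)*(-11643 - 14914) = ((59867/21)/14670 - 10754) + (1/121 + 12777)*(-11643 - 14914) = ((59867/21)*(1/14670) - 10754) + (1/121 + 12777)*(-26557) = (59867/308070 - 10754) + (1546018/121)*(-26557) = -3312924913/308070 - 41057600026/121 = -12649015703924293/37276470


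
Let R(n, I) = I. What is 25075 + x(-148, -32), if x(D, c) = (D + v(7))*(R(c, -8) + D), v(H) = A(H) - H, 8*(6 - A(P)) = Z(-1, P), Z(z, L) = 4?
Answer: 48397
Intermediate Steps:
A(P) = 11/2 (A(P) = 6 - ⅛*4 = 6 - ½ = 11/2)
v(H) = 11/2 - H
x(D, c) = (-8 + D)*(-3/2 + D) (x(D, c) = (D + (11/2 - 1*7))*(-8 + D) = (D + (11/2 - 7))*(-8 + D) = (D - 3/2)*(-8 + D) = (-3/2 + D)*(-8 + D) = (-8 + D)*(-3/2 + D))
25075 + x(-148, -32) = 25075 + (12 + (-148)² - 19/2*(-148)) = 25075 + (12 + 21904 + 1406) = 25075 + 23322 = 48397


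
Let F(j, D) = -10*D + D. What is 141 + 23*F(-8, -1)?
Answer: 348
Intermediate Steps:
F(j, D) = -9*D
141 + 23*F(-8, -1) = 141 + 23*(-9*(-1)) = 141 + 23*9 = 141 + 207 = 348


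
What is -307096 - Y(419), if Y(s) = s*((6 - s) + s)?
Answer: -309610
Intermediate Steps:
Y(s) = 6*s (Y(s) = s*6 = 6*s)
-307096 - Y(419) = -307096 - 6*419 = -307096 - 1*2514 = -307096 - 2514 = -309610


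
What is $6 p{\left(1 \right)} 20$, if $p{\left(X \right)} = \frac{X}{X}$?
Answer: $120$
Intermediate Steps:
$p{\left(X \right)} = 1$
$6 p{\left(1 \right)} 20 = 6 \cdot 1 \cdot 20 = 6 \cdot 20 = 120$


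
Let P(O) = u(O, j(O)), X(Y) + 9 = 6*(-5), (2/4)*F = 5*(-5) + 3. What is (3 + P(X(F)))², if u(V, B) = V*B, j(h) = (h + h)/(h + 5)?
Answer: 2160900/289 ≈ 7477.2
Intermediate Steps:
j(h) = 2*h/(5 + h) (j(h) = (2*h)/(5 + h) = 2*h/(5 + h))
F = -44 (F = 2*(5*(-5) + 3) = 2*(-25 + 3) = 2*(-22) = -44)
X(Y) = -39 (X(Y) = -9 + 6*(-5) = -9 - 30 = -39)
u(V, B) = B*V
P(O) = 2*O²/(5 + O) (P(O) = (2*O/(5 + O))*O = 2*O²/(5 + O))
(3 + P(X(F)))² = (3 + 2*(-39)²/(5 - 39))² = (3 + 2*1521/(-34))² = (3 + 2*1521*(-1/34))² = (3 - 1521/17)² = (-1470/17)² = 2160900/289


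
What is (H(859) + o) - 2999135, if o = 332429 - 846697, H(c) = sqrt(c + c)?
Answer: -3513403 + sqrt(1718) ≈ -3.5134e+6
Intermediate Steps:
H(c) = sqrt(2)*sqrt(c) (H(c) = sqrt(2*c) = sqrt(2)*sqrt(c))
o = -514268
(H(859) + o) - 2999135 = (sqrt(2)*sqrt(859) - 514268) - 2999135 = (sqrt(1718) - 514268) - 2999135 = (-514268 + sqrt(1718)) - 2999135 = -3513403 + sqrt(1718)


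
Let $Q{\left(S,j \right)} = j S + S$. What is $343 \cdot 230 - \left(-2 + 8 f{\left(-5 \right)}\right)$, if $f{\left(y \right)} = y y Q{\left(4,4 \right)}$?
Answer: $74892$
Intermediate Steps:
$Q{\left(S,j \right)} = S + S j$ ($Q{\left(S,j \right)} = S j + S = S + S j$)
$f{\left(y \right)} = 20 y^{2}$ ($f{\left(y \right)} = y y 4 \left(1 + 4\right) = y^{2} \cdot 4 \cdot 5 = y^{2} \cdot 20 = 20 y^{2}$)
$343 \cdot 230 - \left(-2 + 8 f{\left(-5 \right)}\right) = 343 \cdot 230 - \left(-2 + 8 \cdot 20 \left(-5\right)^{2}\right) = 78890 + \left(- 8 \cdot 20 \cdot 25 + \left(-3 + 5\right)\right) = 78890 + \left(\left(-8\right) 500 + 2\right) = 78890 + \left(-4000 + 2\right) = 78890 - 3998 = 74892$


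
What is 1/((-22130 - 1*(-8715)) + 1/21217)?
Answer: -21217/284626054 ≈ -7.4543e-5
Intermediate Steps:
1/((-22130 - 1*(-8715)) + 1/21217) = 1/((-22130 + 8715) + 1/21217) = 1/(-13415 + 1/21217) = 1/(-284626054/21217) = -21217/284626054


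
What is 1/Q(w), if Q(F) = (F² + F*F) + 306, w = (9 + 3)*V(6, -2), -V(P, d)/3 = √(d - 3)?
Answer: -1/12654 ≈ -7.9026e-5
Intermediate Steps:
V(P, d) = -3*√(-3 + d) (V(P, d) = -3*√(d - 3) = -3*√(-3 + d))
w = -36*I*√5 (w = (9 + 3)*(-3*√(-3 - 2)) = 12*(-3*I*√5) = -36*I*√5 ≈ -80.498*I)
Q(F) = 306 + 2*F² (Q(F) = (F² + F²) + 306 = 2*F² + 306 = 306 + 2*F²)
1/Q(w) = 1/(306 + 2*(-36*I*√5)²) = 1/(306 + 2*(-6480)) = 1/(306 - 12960) = 1/(-12654) = -1/12654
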